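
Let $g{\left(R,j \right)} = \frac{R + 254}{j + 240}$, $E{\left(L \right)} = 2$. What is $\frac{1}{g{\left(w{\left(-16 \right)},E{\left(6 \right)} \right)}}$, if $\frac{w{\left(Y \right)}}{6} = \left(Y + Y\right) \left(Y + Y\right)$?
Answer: $\frac{121}{3199} \approx 0.037824$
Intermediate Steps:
$w{\left(Y \right)} = 24 Y^{2}$ ($w{\left(Y \right)} = 6 \left(Y + Y\right) \left(Y + Y\right) = 6 \cdot 2 Y 2 Y = 6 \cdot 4 Y^{2} = 24 Y^{2}$)
$g{\left(R,j \right)} = \frac{254 + R}{240 + j}$
$\frac{1}{g{\left(w{\left(-16 \right)},E{\left(6 \right)} \right)}} = \frac{1}{\frac{1}{240 + 2} \left(254 + 24 \left(-16\right)^{2}\right)} = \frac{1}{\frac{1}{242} \left(254 + 24 \cdot 256\right)} = \frac{1}{\frac{1}{242} \left(254 + 6144\right)} = \frac{1}{\frac{1}{242} \cdot 6398} = \frac{1}{\frac{3199}{121}} = \frac{121}{3199}$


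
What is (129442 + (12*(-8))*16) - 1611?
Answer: 126295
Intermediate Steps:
(129442 + (12*(-8))*16) - 1611 = (129442 - 96*16) - 1611 = (129442 - 1536) - 1611 = 127906 - 1611 = 126295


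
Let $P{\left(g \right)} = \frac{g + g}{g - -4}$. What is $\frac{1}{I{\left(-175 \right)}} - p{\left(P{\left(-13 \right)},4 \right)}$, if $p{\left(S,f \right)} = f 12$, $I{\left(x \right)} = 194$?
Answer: $- \frac{9311}{194} \approx -47.995$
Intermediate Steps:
$P{\left(g \right)} = \frac{2 g}{4 + g}$ ($P{\left(g \right)} = \frac{2 g}{g + 4} = \frac{2 g}{4 + g}$)
$p{\left(S,f \right)} = 12 f$
$\frac{1}{I{\left(-175 \right)}} - p{\left(P{\left(-13 \right)},4 \right)} = \frac{1}{194} - 12 \cdot 4 = \frac{1}{194} - 48 = - \frac{9311}{194}$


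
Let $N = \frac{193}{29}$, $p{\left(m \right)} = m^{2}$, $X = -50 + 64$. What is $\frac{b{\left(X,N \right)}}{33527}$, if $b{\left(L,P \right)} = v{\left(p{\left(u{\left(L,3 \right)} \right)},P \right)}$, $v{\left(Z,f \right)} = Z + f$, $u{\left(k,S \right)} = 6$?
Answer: $\frac{1237}{972283} \approx 0.0012723$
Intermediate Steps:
$X = 14$
$N = \frac{193}{29}$ ($N = 193 \cdot \frac{1}{29} = \frac{193}{29} \approx 6.6552$)
$b{\left(L,P \right)} = 36 + P$ ($b{\left(L,P \right)} = 6^{2} + P = 36 + P$)
$\frac{b{\left(X,N \right)}}{33527} = \frac{36 + \frac{193}{29}}{33527} = \frac{1237}{29} \cdot \frac{1}{33527} = \frac{1237}{972283}$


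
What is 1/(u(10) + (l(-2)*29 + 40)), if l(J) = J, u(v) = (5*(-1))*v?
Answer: -1/68 ≈ -0.014706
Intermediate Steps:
u(v) = -5*v
1/(u(10) + (l(-2)*29 + 40)) = 1/(-5*10 + (-2*29 + 40)) = 1/(-50 + (-58 + 40)) = 1/(-50 - 18) = 1/(-68) = -1/68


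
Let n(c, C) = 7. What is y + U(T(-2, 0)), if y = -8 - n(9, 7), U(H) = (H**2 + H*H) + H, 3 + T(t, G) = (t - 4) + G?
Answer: 138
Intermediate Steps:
T(t, G) = -7 + G + t (T(t, G) = -3 + ((t - 4) + G) = -3 + ((-4 + t) + G) = -3 + (-4 + G + t) = -7 + G + t)
U(H) = H + 2*H**2 (U(H) = (H**2 + H**2) + H = 2*H**2 + H = H + 2*H**2)
y = -15 (y = -8 - 1*7 = -8 - 7 = -15)
y + U(T(-2, 0)) = -15 + (-7 + 0 - 2)*(1 + 2*(-7 + 0 - 2)) = -15 - 9*(1 + 2*(-9)) = -15 - 9*(1 - 18) = -15 - 9*(-17) = -15 + 153 = 138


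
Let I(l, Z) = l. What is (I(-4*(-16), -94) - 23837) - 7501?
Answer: -31274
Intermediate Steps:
(I(-4*(-16), -94) - 23837) - 7501 = (-4*(-16) - 23837) - 7501 = (64 - 23837) - 7501 = -23773 - 7501 = -31274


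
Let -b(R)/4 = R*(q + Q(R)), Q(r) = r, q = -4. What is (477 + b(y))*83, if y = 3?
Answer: 40587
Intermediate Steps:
b(R) = -4*R*(-4 + R)
(477 + b(y))*83 = (477 + 4*3*(4 - 1*3))*83 = (477 + 4*3*(4 - 3))*83 = (477 + 4*3*1)*83 = (477 + 12)*83 = 489*83 = 40587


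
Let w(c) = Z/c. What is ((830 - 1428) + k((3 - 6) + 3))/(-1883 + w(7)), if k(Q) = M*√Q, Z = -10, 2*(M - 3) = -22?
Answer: 4186/13191 ≈ 0.31734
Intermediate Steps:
M = -8 (M = 3 + (½)*(-22) = 3 - 11 = -8)
w(c) = -10/c
k(Q) = -8*√Q
((830 - 1428) + k((3 - 6) + 3))/(-1883 + w(7)) = ((830 - 1428) - 8*√((3 - 6) + 3))/(-1883 - 10/7) = (-598 - 8*√(-3 + 3))/(-1883 - 10*⅐) = (-598 - 8*√0)/(-1883 - 10/7) = (-598 - 8*0)/(-13191/7) = (-598 + 0)*(-7/13191) = -598*(-7/13191) = 4186/13191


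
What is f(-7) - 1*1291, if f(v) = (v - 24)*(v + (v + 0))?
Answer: -857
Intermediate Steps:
f(v) = 2*v*(-24 + v) (f(v) = (-24 + v)*(v + v) = (-24 + v)*(2*v) = 2*v*(-24 + v))
f(-7) - 1*1291 = 2*(-7)*(-24 - 7) - 1*1291 = 2*(-7)*(-31) - 1291 = 434 - 1291 = -857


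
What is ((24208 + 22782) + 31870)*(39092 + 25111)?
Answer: 5063048580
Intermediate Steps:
((24208 + 22782) + 31870)*(39092 + 25111) = (46990 + 31870)*64203 = 78860*64203 = 5063048580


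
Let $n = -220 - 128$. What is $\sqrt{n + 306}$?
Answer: $i \sqrt{42} \approx 6.4807 i$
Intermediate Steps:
$n = -348$ ($n = -220 - 128 = -348$)
$\sqrt{n + 306} = \sqrt{-348 + 306} = \sqrt{-42} = i \sqrt{42}$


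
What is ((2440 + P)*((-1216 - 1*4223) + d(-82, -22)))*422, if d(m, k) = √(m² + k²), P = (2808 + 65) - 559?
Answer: -10911656532 + 4012376*√1802 ≈ -1.0741e+10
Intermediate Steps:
P = 2314 (P = 2873 - 559 = 2314)
d(m, k) = √(k² + m²)
((2440 + P)*((-1216 - 1*4223) + d(-82, -22)))*422 = ((2440 + 2314)*((-1216 - 1*4223) + √((-22)² + (-82)²)))*422 = (4754*((-1216 - 4223) + √(484 + 6724)))*422 = (4754*(-5439 + √7208))*422 = (4754*(-5439 + 2*√1802))*422 = (-25857006 + 9508*√1802)*422 = -10911656532 + 4012376*√1802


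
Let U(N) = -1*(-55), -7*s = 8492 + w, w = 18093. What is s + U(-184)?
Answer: -26200/7 ≈ -3742.9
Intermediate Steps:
s = -26585/7 (s = -(8492 + 18093)/7 = -1/7*26585 = -26585/7 ≈ -3797.9)
U(N) = 55
s + U(-184) = -26585/7 + 55 = -26200/7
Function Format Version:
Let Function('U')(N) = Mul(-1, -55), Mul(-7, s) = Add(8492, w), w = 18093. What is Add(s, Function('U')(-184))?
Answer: Rational(-26200, 7) ≈ -3742.9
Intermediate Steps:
s = Rational(-26585, 7) (s = Mul(Rational(-1, 7), Add(8492, 18093)) = Mul(Rational(-1, 7), 26585) = Rational(-26585, 7) ≈ -3797.9)
Function('U')(N) = 55
Add(s, Function('U')(-184)) = Add(Rational(-26585, 7), 55) = Rational(-26200, 7)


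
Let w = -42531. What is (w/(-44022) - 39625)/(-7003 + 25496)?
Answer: -581443073/271366282 ≈ -2.1427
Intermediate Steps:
(w/(-44022) - 39625)/(-7003 + 25496) = (-42531/(-44022) - 39625)/(-7003 + 25496) = (-42531*(-1/44022) - 39625)/18493 = (14177/14674 - 39625)*(1/18493) = -581443073/14674*1/18493 = -581443073/271366282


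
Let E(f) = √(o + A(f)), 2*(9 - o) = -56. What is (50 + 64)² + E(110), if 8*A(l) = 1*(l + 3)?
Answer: 12996 + √818/4 ≈ 13003.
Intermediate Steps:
o = 37 (o = 9 - ½*(-56) = 9 + 28 = 37)
A(l) = 3/8 + l/8 (A(l) = (1*(l + 3))/8 = (1*(3 + l))/8 = (3 + l)/8 = 3/8 + l/8)
E(f) = √(299/8 + f/8) (E(f) = √(37 + (3/8 + f/8)) = √(299/8 + f/8))
(50 + 64)² + E(110) = (50 + 64)² + √(598 + 2*110)/4 = 114² + √(598 + 220)/4 = 12996 + √818/4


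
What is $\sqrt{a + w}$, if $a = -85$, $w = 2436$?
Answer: $\sqrt{2351} \approx 48.487$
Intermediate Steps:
$\sqrt{a + w} = \sqrt{-85 + 2436} = \sqrt{2351}$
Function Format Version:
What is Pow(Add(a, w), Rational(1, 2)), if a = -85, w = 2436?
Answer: Pow(2351, Rational(1, 2)) ≈ 48.487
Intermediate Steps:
Pow(Add(a, w), Rational(1, 2)) = Pow(Add(-85, 2436), Rational(1, 2)) = Pow(2351, Rational(1, 2))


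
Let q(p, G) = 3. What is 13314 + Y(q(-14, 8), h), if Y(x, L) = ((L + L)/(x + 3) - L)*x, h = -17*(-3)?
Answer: 13212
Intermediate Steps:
h = 51
Y(x, L) = x*(-L + 2*L/(3 + x)) (Y(x, L) = ((2*L)/(3 + x) - L)*x = (2*L/(3 + x) - L)*x = (-L + 2*L/(3 + x))*x = x*(-L + 2*L/(3 + x)))
13314 + Y(q(-14, 8), h) = 13314 - 1*51*3*(1 + 3)/(3 + 3) = 13314 - 1*51*3*4/6 = 13314 - 1*51*3*1/6*4 = 13314 - 102 = 13212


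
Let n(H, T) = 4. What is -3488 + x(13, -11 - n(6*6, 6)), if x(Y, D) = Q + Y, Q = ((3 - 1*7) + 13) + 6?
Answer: -3460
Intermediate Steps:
Q = 15 (Q = ((3 - 7) + 13) + 6 = (-4 + 13) + 6 = 9 + 6 = 15)
x(Y, D) = 15 + Y
-3488 + x(13, -11 - n(6*6, 6)) = -3488 + (15 + 13) = -3488 + 28 = -3460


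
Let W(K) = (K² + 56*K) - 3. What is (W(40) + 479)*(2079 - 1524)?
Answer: 2395380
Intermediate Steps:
W(K) = -3 + K² + 56*K
(W(40) + 479)*(2079 - 1524) = ((-3 + 40² + 56*40) + 479)*(2079 - 1524) = ((-3 + 1600 + 2240) + 479)*555 = (3837 + 479)*555 = 4316*555 = 2395380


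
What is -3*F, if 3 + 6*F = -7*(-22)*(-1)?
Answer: 157/2 ≈ 78.500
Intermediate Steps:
F = -157/6 (F = -1/2 + (-7*(-22)*(-1))/6 = -1/2 + (154*(-1))/6 = -1/2 + (1/6)*(-154) = -1/2 - 77/3 = -157/6 ≈ -26.167)
-3*F = -3*(-157/6) = 157/2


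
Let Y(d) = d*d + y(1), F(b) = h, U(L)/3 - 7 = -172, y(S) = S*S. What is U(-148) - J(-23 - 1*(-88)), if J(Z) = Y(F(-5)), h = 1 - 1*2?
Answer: -497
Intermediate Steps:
y(S) = S²
U(L) = -495 (U(L) = 21 + 3*(-172) = 21 - 516 = -495)
h = -1 (h = 1 - 2 = -1)
F(b) = -1
Y(d) = 1 + d² (Y(d) = d*d + 1² = d² + 1 = 1 + d²)
J(Z) = 2 (J(Z) = 1 + (-1)² = 1 + 1 = 2)
U(-148) - J(-23 - 1*(-88)) = -495 - 1*2 = -495 - 2 = -497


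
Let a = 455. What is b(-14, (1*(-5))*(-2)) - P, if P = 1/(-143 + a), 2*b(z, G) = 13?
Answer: 2027/312 ≈ 6.4968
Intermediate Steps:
b(z, G) = 13/2 (b(z, G) = (½)*13 = 13/2)
P = 1/312 (P = 1/(-143 + 455) = 1/312 ≈ 0.0032051)
b(-14, (1*(-5))*(-2)) - P = 13/2 - 1*1/312 = 13/2 - 1/312 = 2027/312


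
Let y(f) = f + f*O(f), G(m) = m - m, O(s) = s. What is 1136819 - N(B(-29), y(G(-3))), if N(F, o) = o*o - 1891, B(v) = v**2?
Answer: 1138710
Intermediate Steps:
G(m) = 0
y(f) = f + f**2 (y(f) = f + f*f = f + f**2)
N(F, o) = -1891 + o**2 (N(F, o) = o**2 - 1891 = -1891 + o**2)
1136819 - N(B(-29), y(G(-3))) = 1136819 - (-1891 + (0*(1 + 0))**2) = 1136819 - (-1891 + (0*1)**2) = 1136819 - (-1891 + 0**2) = 1136819 - (-1891 + 0) = 1136819 - 1*(-1891) = 1136819 + 1891 = 1138710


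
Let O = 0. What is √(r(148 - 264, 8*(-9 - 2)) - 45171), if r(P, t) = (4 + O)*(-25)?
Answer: I*√45271 ≈ 212.77*I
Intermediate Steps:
r(P, t) = -100 (r(P, t) = (4 + 0)*(-25) = 4*(-25) = -100)
√(r(148 - 264, 8*(-9 - 2)) - 45171) = √(-100 - 45171) = √(-45271) = I*√45271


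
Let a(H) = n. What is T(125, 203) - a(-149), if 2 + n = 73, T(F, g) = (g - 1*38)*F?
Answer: 20554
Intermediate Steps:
T(F, g) = F*(-38 + g) (T(F, g) = (g - 38)*F = (-38 + g)*F = F*(-38 + g))
n = 71 (n = -2 + 73 = 71)
a(H) = 71
T(125, 203) - a(-149) = 125*(-38 + 203) - 1*71 = 125*165 - 71 = 20625 - 71 = 20554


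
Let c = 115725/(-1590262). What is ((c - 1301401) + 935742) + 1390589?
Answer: 1629907115935/1590262 ≈ 1.0249e+6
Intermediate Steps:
c = -115725/1590262 (c = 115725*(-1/1590262) = -115725/1590262 ≈ -0.072771)
((c - 1301401) + 935742) + 1390589 = ((-115725/1590262 - 1301401) + 935742) + 1390589 = (-2069568672787/1590262 + 935742) + 1390589 = -581493728383/1590262 + 1390589 = 1629907115935/1590262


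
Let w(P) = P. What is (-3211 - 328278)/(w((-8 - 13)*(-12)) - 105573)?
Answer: 331489/105321 ≈ 3.1474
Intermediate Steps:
(-3211 - 328278)/(w((-8 - 13)*(-12)) - 105573) = (-3211 - 328278)/((-8 - 13)*(-12) - 105573) = -331489/(-21*(-12) - 105573) = -331489/(252 - 105573) = -331489/(-105321) = -331489*(-1/105321) = 331489/105321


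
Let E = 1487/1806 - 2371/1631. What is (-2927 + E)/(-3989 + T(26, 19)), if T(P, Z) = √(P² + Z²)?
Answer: 4914212621077/6695352325032 + 1231940993*√1037/6695352325032 ≈ 0.73990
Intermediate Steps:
E = -265247/420798 (E = 1487*(1/1806) - 2371*1/1631 = 1487/1806 - 2371/1631 = -265247/420798 ≈ -0.63034)
(-2927 + E)/(-3989 + T(26, 19)) = (-2927 - 265247/420798)/(-3989 + √(26² + 19²)) = -1231940993/(420798*(-3989 + √(676 + 361))) = -1231940993/(420798*(-3989 + √1037))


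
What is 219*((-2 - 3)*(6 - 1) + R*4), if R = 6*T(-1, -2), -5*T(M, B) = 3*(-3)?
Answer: 19929/5 ≈ 3985.8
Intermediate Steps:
T(M, B) = 9/5 (T(M, B) = -3*(-3)/5 = -1/5*(-9) = 9/5)
R = 54/5 (R = 6*(9/5) = 54/5 ≈ 10.800)
219*((-2 - 3)*(6 - 1) + R*4) = 219*((-2 - 3)*(6 - 1) + (54/5)*4) = 219*(-5*5 + 216/5) = 219*(-25 + 216/5) = 219*(91/5) = 19929/5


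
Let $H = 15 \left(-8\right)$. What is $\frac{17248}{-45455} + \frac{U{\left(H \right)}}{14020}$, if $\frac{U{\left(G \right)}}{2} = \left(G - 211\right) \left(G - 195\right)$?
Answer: $\frac{923691419}{63727910} \approx 14.494$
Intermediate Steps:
$H = -120$
$U{\left(G \right)} = 2 \left(-211 + G\right) \left(-195 + G\right)$ ($U{\left(G \right)} = 2 \left(G - 211\right) \left(G - 195\right) = 2 \left(-211 + G\right) \left(-195 + G\right)$)
$\frac{17248}{-45455} + \frac{U{\left(H \right)}}{14020} = \frac{17248}{-45455} + \frac{82290 - -97440 + 2 \left(-120\right)^{2}}{14020} = 17248 \left(- \frac{1}{45455}\right) + \left(82290 + 97440 + 2 \cdot 14400\right) \frac{1}{14020} = - \frac{17248}{45455} + \left(82290 + 97440 + 28800\right) \frac{1}{14020} = - \frac{17248}{45455} + 208530 \cdot \frac{1}{14020} = - \frac{17248}{45455} + \frac{20853}{1402} = \frac{923691419}{63727910}$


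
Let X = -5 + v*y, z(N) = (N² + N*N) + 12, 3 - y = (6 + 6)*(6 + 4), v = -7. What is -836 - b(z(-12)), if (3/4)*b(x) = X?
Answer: -5764/3 ≈ -1921.3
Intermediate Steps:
y = -117 (y = 3 - (6 + 6)*(6 + 4) = 3 - 12*10 = 3 - 1*120 = 3 - 120 = -117)
z(N) = 12 + 2*N² (z(N) = (N² + N²) + 12 = 2*N² + 12 = 12 + 2*N²)
X = 814 (X = -5 - 7*(-117) = -5 + 819 = 814)
b(x) = 3256/3 (b(x) = (4/3)*814 = 3256/3)
-836 - b(z(-12)) = -836 - 1*3256/3 = -836 - 3256/3 = -5764/3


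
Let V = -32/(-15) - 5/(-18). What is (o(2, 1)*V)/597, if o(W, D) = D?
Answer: 217/53730 ≈ 0.0040387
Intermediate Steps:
V = 217/90 (V = -32*(-1/15) - 5*(-1/18) = 32/15 + 5/18 = 217/90 ≈ 2.4111)
(o(2, 1)*V)/597 = (1*(217/90))/597 = (217/90)*(1/597) = 217/53730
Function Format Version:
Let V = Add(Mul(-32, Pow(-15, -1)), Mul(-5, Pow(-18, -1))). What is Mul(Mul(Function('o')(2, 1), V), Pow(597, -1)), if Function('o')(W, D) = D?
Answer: Rational(217, 53730) ≈ 0.0040387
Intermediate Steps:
V = Rational(217, 90) (V = Add(Mul(-32, Rational(-1, 15)), Mul(-5, Rational(-1, 18))) = Add(Rational(32, 15), Rational(5, 18)) = Rational(217, 90) ≈ 2.4111)
Mul(Mul(Function('o')(2, 1), V), Pow(597, -1)) = Mul(Mul(1, Rational(217, 90)), Pow(597, -1)) = Mul(Rational(217, 90), Rational(1, 597)) = Rational(217, 53730)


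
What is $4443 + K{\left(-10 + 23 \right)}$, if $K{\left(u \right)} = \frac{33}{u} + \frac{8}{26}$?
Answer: $\frac{57796}{13} \approx 4445.8$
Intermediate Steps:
$K{\left(u \right)} = \frac{4}{13} + \frac{33}{u}$ ($K{\left(u \right)} = \frac{33}{u} + 8 \cdot \frac{1}{26} = \frac{33}{u} + \frac{4}{13} = \frac{4}{13} + \frac{33}{u}$)
$4443 + K{\left(-10 + 23 \right)} = 4443 + \left(\frac{4}{13} + \frac{33}{-10 + 23}\right) = 4443 + \left(\frac{4}{13} + \frac{33}{13}\right) = 4443 + \frac{37}{13} = \frac{57796}{13}$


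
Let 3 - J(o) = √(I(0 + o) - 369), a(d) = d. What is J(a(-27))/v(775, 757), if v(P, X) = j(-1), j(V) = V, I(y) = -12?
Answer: -3 + I*√381 ≈ -3.0 + 19.519*I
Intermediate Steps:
v(P, X) = -1
J(o) = 3 - I*√381 (J(o) = 3 - √(-12 - 369) = 3 - √(-381) = 3 - I*√381)
J(a(-27))/v(775, 757) = (3 - I*√381)/(-1) = (3 - I*√381)*(-1) = -3 + I*√381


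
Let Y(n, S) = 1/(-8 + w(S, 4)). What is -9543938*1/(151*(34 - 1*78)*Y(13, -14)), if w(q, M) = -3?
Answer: -4771969/302 ≈ -15801.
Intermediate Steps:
Y(n, S) = -1/11 (Y(n, S) = 1/(-8 - 3) = 1/(-11) = -1/11)
-9543938*1/(151*(34 - 1*78)*Y(13, -14)) = -9543938*(-11/(151*(34 - 1*78))) = -9543938*(-11/(151*(34 - 78))) = -9543938/((-151/11*(-44))) = -9543938/604 = -9543938*1/604 = -4771969/302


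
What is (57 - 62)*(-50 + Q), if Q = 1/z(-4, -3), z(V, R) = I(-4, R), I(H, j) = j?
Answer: 755/3 ≈ 251.67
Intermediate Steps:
z(V, R) = R
Q = -⅓ (Q = 1/(-3) = -⅓ ≈ -0.33333)
(57 - 62)*(-50 + Q) = (57 - 62)*(-50 - ⅓) = -5*(-151/3) = 755/3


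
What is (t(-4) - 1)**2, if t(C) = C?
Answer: 25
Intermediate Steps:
(t(-4) - 1)**2 = (-4 - 1)**2 = (-5)**2 = 25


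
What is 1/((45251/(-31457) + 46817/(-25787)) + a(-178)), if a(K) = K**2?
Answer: 811181659/25698840073850 ≈ 3.1565e-5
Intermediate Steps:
1/((45251/(-31457) + 46817/(-25787)) + a(-178)) = 1/((45251/(-31457) + 46817/(-25787)) + (-178)**2) = 1/((45251*(-1/31457) + 46817*(-1/25787)) + 31684) = 1/((-45251/31457 - 46817/25787) + 31684) = 1/(-2639609906/811181659 + 31684) = 1/(25698840073850/811181659) = 811181659/25698840073850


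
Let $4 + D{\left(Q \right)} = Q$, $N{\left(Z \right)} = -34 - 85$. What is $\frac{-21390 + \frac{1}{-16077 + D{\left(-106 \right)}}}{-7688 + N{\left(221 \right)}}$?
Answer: $\frac{346239931}{126371909} \approx 2.7398$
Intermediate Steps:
$N{\left(Z \right)} = -119$ ($N{\left(Z \right)} = -34 - 85 = -119$)
$D{\left(Q \right)} = -4 + Q$
$\frac{-21390 + \frac{1}{-16077 + D{\left(-106 \right)}}}{-7688 + N{\left(221 \right)}} = \frac{-21390 + \frac{1}{-16077 - 110}}{-7688 - 119} = \frac{-21390 + \frac{1}{-16077 - 110}}{-7807} = \left(-21390 + \frac{1}{-16187}\right) \left(- \frac{1}{7807}\right) = \left(-21390 - \frac{1}{16187}\right) \left(- \frac{1}{7807}\right) = \left(- \frac{346239931}{16187}\right) \left(- \frac{1}{7807}\right) = \frac{346239931}{126371909}$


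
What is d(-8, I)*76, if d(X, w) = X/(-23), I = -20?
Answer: 608/23 ≈ 26.435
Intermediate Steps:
d(X, w) = -X/23 (d(X, w) = X*(-1/23) = -X/23)
d(-8, I)*76 = -1/23*(-8)*76 = (8/23)*76 = 608/23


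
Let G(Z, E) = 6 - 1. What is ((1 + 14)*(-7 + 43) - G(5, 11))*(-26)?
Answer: -13910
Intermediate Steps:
G(Z, E) = 5
((1 + 14)*(-7 + 43) - G(5, 11))*(-26) = ((1 + 14)*(-7 + 43) - 1*5)*(-26) = (15*36 - 5)*(-26) = (540 - 5)*(-26) = 535*(-26) = -13910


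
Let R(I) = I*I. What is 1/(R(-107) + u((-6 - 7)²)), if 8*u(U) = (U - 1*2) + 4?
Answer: 8/91763 ≈ 8.7181e-5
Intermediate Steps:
R(I) = I²
u(U) = ¼ + U/8 (u(U) = ((U - 1*2) + 4)/8 = ((U - 2) + 4)/8 = ((-2 + U) + 4)/8 = (2 + U)/8 = ¼ + U/8)
1/(R(-107) + u((-6 - 7)²)) = 1/((-107)² + (¼ + (-6 - 7)²/8)) = 1/(11449 + (¼ + (⅛)*(-13)²)) = 1/(11449 + (¼ + (⅛)*169)) = 1/(11449 + (¼ + 169/8)) = 1/(11449 + 171/8) = 1/(91763/8) = 8/91763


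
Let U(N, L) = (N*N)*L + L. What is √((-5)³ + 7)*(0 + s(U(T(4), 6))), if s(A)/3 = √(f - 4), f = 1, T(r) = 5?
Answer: -3*√354 ≈ -56.445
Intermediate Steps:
U(N, L) = L + L*N² (U(N, L) = N²*L + L = L*N² + L = L + L*N²)
s(A) = 3*I*√3 (s(A) = 3*√(1 - 4) = 3*√(-3) = 3*(I*√3) = 3*I*√3)
√((-5)³ + 7)*(0 + s(U(T(4), 6))) = √((-5)³ + 7)*(0 + 3*I*√3) = √(-125 + 7)*(3*I*√3) = √(-118)*(3*I*√3) = (I*√118)*(3*I*√3) = -3*√354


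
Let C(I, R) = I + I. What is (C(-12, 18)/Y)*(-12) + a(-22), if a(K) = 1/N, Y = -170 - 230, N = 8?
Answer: -119/200 ≈ -0.59500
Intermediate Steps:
C(I, R) = 2*I
Y = -400
a(K) = ⅛ (a(K) = 1/8 = ⅛)
(C(-12, 18)/Y)*(-12) + a(-22) = ((2*(-12))/(-400))*(-12) + ⅛ = -24*(-1/400)*(-12) + ⅛ = (3/50)*(-12) + ⅛ = -18/25 + ⅛ = -119/200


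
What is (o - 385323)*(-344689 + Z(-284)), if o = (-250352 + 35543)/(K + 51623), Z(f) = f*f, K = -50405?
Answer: 5903504077779/58 ≈ 1.0178e+11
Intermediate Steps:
Z(f) = f²
o = -10229/58 (o = (-250352 + 35543)/(-50405 + 51623) = -214809/1218 = -214809*1/1218 = -10229/58 ≈ -176.36)
(o - 385323)*(-344689 + Z(-284)) = (-10229/58 - 385323)*(-344689 + (-284)²) = -22358963*(-344689 + 80656)/58 = -22358963/58*(-264033) = 5903504077779/58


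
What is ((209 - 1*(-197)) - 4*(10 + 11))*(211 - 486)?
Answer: -88550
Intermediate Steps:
((209 - 1*(-197)) - 4*(10 + 11))*(211 - 486) = ((209 + 197) - 4*21)*(-275) = (406 - 84)*(-275) = 322*(-275) = -88550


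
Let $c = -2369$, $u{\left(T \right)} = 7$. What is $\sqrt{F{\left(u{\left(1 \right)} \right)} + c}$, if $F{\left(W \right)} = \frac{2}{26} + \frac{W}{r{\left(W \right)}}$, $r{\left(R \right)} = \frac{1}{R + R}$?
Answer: $\frac{i \sqrt{383786}}{13} \approx 47.654 i$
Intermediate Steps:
$r{\left(R \right)} = \frac{1}{2 R}$
$F{\left(W \right)} = \frac{1}{13} + 2 W^{2}$ ($F{\left(W \right)} = \frac{2}{26} + \frac{W}{\frac{1}{2} \frac{1}{W}} = 2 \cdot \frac{1}{26} + W 2 W = \frac{1}{13} + 2 W^{2}$)
$\sqrt{F{\left(u{\left(1 \right)} \right)} + c} = \sqrt{\left(\frac{1}{13} + 2 \cdot 7^{2}\right) - 2369} = \sqrt{\left(\frac{1}{13} + 2 \cdot 49\right) - 2369} = \sqrt{\left(\frac{1}{13} + 98\right) - 2369} = \sqrt{\frac{1275}{13} - 2369} = \sqrt{- \frac{29522}{13}} = \frac{i \sqrt{383786}}{13}$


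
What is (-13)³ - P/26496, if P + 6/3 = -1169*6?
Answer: -7275587/3312 ≈ -2196.7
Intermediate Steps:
P = -7016 (P = -2 - 1169*6 = -2 - 7014 = -7016)
(-13)³ - P/26496 = (-13)³ - (-7016)/26496 = -2197 - (-7016)/26496 = -2197 - 1*(-877/3312) = -2197 + 877/3312 = -7275587/3312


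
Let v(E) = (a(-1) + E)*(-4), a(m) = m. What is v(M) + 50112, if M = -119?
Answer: 50592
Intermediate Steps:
v(E) = 4 - 4*E (v(E) = (-1 + E)*(-4) = 4 - 4*E)
v(M) + 50112 = (4 - 4*(-119)) + 50112 = (4 + 476) + 50112 = 480 + 50112 = 50592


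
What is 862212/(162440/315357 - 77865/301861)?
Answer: 404322124860108/120586345 ≈ 3.3530e+6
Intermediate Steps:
862212/(162440/315357 - 77865/301861) = 862212/(162440*(1/315357) - 77865*1/301861) = 862212/(162440/315357 - 2685/10409) = 862212/(120586345/468935859) = 862212*(468935859/120586345) = 404322124860108/120586345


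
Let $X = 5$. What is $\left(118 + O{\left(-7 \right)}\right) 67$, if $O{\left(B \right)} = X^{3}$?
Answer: $16281$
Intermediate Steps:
$O{\left(B \right)} = 125$ ($O{\left(B \right)} = 5^{3} = 125$)
$\left(118 + O{\left(-7 \right)}\right) 67 = \left(118 + 125\right) 67 = 243 \cdot 67 = 16281$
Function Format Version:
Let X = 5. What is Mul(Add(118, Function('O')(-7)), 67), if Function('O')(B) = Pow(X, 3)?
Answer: 16281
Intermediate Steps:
Function('O')(B) = 125 (Function('O')(B) = Pow(5, 3) = 125)
Mul(Add(118, Function('O')(-7)), 67) = Mul(Add(118, 125), 67) = Mul(243, 67) = 16281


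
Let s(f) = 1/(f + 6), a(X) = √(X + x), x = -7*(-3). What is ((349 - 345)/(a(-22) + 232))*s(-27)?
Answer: -928/1130325 + 4*I/1130325 ≈ -0.000821 + 3.5388e-6*I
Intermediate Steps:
x = 21
a(X) = √(21 + X) (a(X) = √(X + 21) = √(21 + X))
s(f) = 1/(6 + f)
((349 - 345)/(a(-22) + 232))*s(-27) = ((349 - 345)/(√(21 - 22) + 232))/(6 - 27) = (4/(√(-1) + 232))/(-21) = (4/(I + 232))*(-1/21) = (4/(232 + I))*(-1/21) = (4*((232 - I)/53825))*(-1/21) = (4*(232 - I)/53825)*(-1/21) = -4*(232 - I)/1130325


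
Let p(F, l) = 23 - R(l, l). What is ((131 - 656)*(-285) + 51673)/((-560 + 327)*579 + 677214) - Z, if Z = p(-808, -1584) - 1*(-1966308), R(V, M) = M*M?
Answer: 294323767873/542307 ≈ 5.4273e+5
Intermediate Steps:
R(V, M) = M²
p(F, l) = 23 - l²
Z = -542725 (Z = (23 - 1*(-1584)²) - 1*(-1966308) = (23 - 1*2509056) + 1966308 = (23 - 2509056) + 1966308 = -2509033 + 1966308 = -542725)
((131 - 656)*(-285) + 51673)/((-560 + 327)*579 + 677214) - Z = ((131 - 656)*(-285) + 51673)/((-560 + 327)*579 + 677214) - 1*(-542725) = (-525*(-285) + 51673)/(-233*579 + 677214) + 542725 = (149625 + 51673)/(-134907 + 677214) + 542725 = 201298/542307 + 542725 = 294323767873/542307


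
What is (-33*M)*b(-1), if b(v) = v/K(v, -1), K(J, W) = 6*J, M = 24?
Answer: -132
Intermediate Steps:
b(v) = ⅙ (b(v) = v/((6*v)) = v*(1/(6*v)) = ⅙)
(-33*M)*b(-1) = -33*24*(⅙) = -792*⅙ = -132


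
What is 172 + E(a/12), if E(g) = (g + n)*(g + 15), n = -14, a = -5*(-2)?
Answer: -1313/36 ≈ -36.472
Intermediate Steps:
a = 10
E(g) = (-14 + g)*(15 + g) (E(g) = (g - 14)*(g + 15) = (-14 + g)*(15 + g))
172 + E(a/12) = 172 + (-210 + 10/12 + (10/12)²) = 172 + (-210 + 10*(1/12) + (10*(1/12))²) = 172 + (-210 + ⅚ + (⅚)²) = 172 + (-210 + ⅚ + 25/36) = 172 - 7505/36 = -1313/36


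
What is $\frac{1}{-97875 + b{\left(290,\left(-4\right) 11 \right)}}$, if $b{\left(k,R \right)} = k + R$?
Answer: $- \frac{1}{97629} \approx -1.0243 \cdot 10^{-5}$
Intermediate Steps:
$b{\left(k,R \right)} = R + k$
$\frac{1}{-97875 + b{\left(290,\left(-4\right) 11 \right)}} = \frac{1}{-97875 + \left(\left(-4\right) 11 + 290\right)} = \frac{1}{-97875 + \left(-44 + 290\right)} = \frac{1}{-97875 + 246} = \frac{1}{-97629} = - \frac{1}{97629}$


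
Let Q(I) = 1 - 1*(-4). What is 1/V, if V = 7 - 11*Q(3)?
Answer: -1/48 ≈ -0.020833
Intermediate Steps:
Q(I) = 5 (Q(I) = 1 + 4 = 5)
V = -48 (V = 7 - 11*5 = 7 - 55 = -48)
1/V = 1/(-48) = -1/48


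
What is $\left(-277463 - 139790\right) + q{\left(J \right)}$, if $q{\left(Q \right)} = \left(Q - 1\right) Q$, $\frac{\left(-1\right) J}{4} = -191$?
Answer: $165679$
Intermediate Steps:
$J = 764$ ($J = \left(-4\right) \left(-191\right) = 764$)
$q{\left(Q \right)} = Q \left(-1 + Q\right)$ ($q{\left(Q \right)} = \left(-1 + Q\right) Q = Q \left(-1 + Q\right)$)
$\left(-277463 - 139790\right) + q{\left(J \right)} = \left(-277463 - 139790\right) + 764 \left(-1 + 764\right) = -417253 + 764 \cdot 763 = -417253 + 582932 = 165679$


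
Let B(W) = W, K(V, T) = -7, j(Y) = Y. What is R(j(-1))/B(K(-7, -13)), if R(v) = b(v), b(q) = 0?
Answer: 0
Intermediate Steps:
R(v) = 0
R(j(-1))/B(K(-7, -13)) = 0/(-7) = 0*(-1/7) = 0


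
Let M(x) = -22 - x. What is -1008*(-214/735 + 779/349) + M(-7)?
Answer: -24081417/12215 ≈ -1971.5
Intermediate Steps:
-1008*(-214/735 + 779/349) + M(-7) = -1008*(-214/735 + 779/349) + (-22 - 1*(-7)) = -1008*(-214*1/735 + 779*(1/349)) + (-22 + 7) = -1008*(-214/735 + 779/349) - 15 = -1008*497879/256515 - 15 = -23898192/12215 - 15 = -24081417/12215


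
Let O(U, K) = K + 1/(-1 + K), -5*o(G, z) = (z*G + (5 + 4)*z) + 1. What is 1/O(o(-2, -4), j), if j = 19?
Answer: 18/343 ≈ 0.052478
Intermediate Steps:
o(G, z) = -1/5 - 9*z/5 - G*z/5 (o(G, z) = -((z*G + (5 + 4)*z) + 1)/5 = -((G*z + 9*z) + 1)/5 = -((9*z + G*z) + 1)/5 = -(1 + 9*z + G*z)/5 = -1/5 - 9*z/5 - G*z/5)
1/O(o(-2, -4), j) = 1/((1 + 19**2 - 1*19)/(-1 + 19)) = 1/((1 + 361 - 19)/18) = 1/((1/18)*343) = 1/(343/18) = 18/343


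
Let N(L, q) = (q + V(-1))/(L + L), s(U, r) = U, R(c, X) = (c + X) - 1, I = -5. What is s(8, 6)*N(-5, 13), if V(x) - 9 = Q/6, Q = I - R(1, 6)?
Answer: -242/15 ≈ -16.133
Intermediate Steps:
R(c, X) = -1 + X + c (R(c, X) = (X + c) - 1 = -1 + X + c)
Q = -11 (Q = -5 - (-1 + 6 + 1) = -5 - 1*6 = -5 - 6 = -11)
V(x) = 43/6 (V(x) = 9 - 11/6 = 43/6)
N(L, q) = (43/6 + q)/(2*L) (N(L, q) = (q + 43/6)/(L + L) = (43/6 + q)/((2*L)) = (43/6 + q)*(1/(2*L)) = (43/6 + q)/(2*L))
s(8, 6)*N(-5, 13) = 8*((1/12)*(43 + 6*13)/(-5)) = 8*((1/12)*(-1/5)*(43 + 78)) = 8*((1/12)*(-1/5)*121) = 8*(-121/60) = -242/15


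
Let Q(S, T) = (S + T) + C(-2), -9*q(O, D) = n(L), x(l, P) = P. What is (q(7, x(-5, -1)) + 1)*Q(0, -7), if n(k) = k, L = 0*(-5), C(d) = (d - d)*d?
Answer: -7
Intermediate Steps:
C(d) = 0 (C(d) = 0*d = 0)
L = 0
q(O, D) = 0 (q(O, D) = -⅑*0 = 0)
Q(S, T) = S + T (Q(S, T) = (S + T) + 0 = S + T)
(q(7, x(-5, -1)) + 1)*Q(0, -7) = (0 + 1)*(0 - 7) = 1*(-7) = -7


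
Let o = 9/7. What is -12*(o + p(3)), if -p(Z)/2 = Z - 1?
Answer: 228/7 ≈ 32.571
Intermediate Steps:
p(Z) = 2 - 2*Z (p(Z) = -2*(Z - 1) = -2*(-1 + Z) = 2 - 2*Z)
o = 9/7 (o = 9*(1/7) = 9/7 ≈ 1.2857)
-12*(o + p(3)) = -12*(9/7 + (2 - 2*3)) = -12*(9/7 + (2 - 6)) = -12*(9/7 - 4) = -12*(-19/7) = 228/7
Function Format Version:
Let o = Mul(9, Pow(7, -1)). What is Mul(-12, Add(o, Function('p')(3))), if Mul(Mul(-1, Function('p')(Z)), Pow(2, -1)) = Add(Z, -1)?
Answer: Rational(228, 7) ≈ 32.571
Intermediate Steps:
Function('p')(Z) = Add(2, Mul(-2, Z)) (Function('p')(Z) = Mul(-2, Add(Z, -1)) = Mul(-2, Add(-1, Z)) = Add(2, Mul(-2, Z)))
o = Rational(9, 7) (o = Mul(9, Rational(1, 7)) = Rational(9, 7) ≈ 1.2857)
Mul(-12, Add(o, Function('p')(3))) = Mul(-12, Add(Rational(9, 7), Add(2, Mul(-2, 3)))) = Mul(-12, Add(Rational(9, 7), Add(2, -6))) = Mul(-12, Add(Rational(9, 7), -4)) = Mul(-12, Rational(-19, 7)) = Rational(228, 7)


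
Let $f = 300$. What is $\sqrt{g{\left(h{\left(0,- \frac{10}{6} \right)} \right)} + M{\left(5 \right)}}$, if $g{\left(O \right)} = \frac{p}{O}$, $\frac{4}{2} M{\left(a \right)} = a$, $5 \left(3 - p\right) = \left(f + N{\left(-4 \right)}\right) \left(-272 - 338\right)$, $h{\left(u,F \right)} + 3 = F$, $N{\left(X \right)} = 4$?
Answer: $\frac{i \sqrt{389333}}{7} \approx 89.138 i$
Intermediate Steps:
$h{\left(u,F \right)} = -3 + F$
$p = 37091$ ($p = 3 - \frac{\left(300 + 4\right) \left(-272 - 338\right)}{5} = 3 - \frac{304 \left(-610\right)}{5} = 3 - -37088 = 3 + 37088 = 37091$)
$M{\left(a \right)} = \frac{a}{2}$
$g{\left(O \right)} = \frac{37091}{O}$
$\sqrt{g{\left(h{\left(0,- \frac{10}{6} \right)} \right)} + M{\left(5 \right)}} = \sqrt{\frac{37091}{-3 - \frac{10}{6}} + \frac{1}{2} \cdot 5} = \sqrt{\frac{37091}{-3 - \frac{5}{3}} + \frac{5}{2}} = \sqrt{\frac{37091}{- \frac{14}{3}} + \frac{5}{2}} = \sqrt{37091 \left(- \frac{3}{14}\right) + \frac{5}{2}} = \sqrt{- \frac{111273}{14} + \frac{5}{2}} = \sqrt{- \frac{55619}{7}} = \frac{i \sqrt{389333}}{7}$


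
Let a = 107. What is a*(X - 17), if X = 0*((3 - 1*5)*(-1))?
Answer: -1819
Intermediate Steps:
X = 0 (X = 0*((3 - 5)*(-1)) = 0*(-2*(-1)) = 0*2 = 0)
a*(X - 17) = 107*(0 - 17) = 107*(-17) = -1819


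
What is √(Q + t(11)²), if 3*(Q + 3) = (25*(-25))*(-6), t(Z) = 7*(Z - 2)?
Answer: 4*√326 ≈ 72.222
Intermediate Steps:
t(Z) = -14 + 7*Z (t(Z) = 7*(-2 + Z) = -14 + 7*Z)
Q = 1247 (Q = -3 + ((25*(-25))*(-6))/3 = -3 + (-625*(-6))/3 = -3 + (⅓)*3750 = -3 + 1250 = 1247)
√(Q + t(11)²) = √(1247 + (-14 + 7*11)²) = √(1247 + (-14 + 77)²) = √(1247 + 63²) = √(1247 + 3969) = √5216 = 4*√326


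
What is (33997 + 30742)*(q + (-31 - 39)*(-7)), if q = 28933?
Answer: 1904815597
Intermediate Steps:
(33997 + 30742)*(q + (-31 - 39)*(-7)) = (33997 + 30742)*(28933 + (-31 - 39)*(-7)) = 64739*(28933 - 70*(-7)) = 64739*(28933 + 490) = 64739*29423 = 1904815597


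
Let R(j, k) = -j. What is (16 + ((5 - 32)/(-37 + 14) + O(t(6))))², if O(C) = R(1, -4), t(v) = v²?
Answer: 138384/529 ≈ 261.60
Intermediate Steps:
O(C) = -1 (O(C) = -1*1 = -1)
(16 + ((5 - 32)/(-37 + 14) + O(t(6))))² = (16 + ((5 - 32)/(-37 + 14) - 1))² = (16 + (-27/(-23) - 1))² = (16 + (-27*(-1/23) - 1))² = (16 + (27/23 - 1))² = (16 + 4/23)² = (372/23)² = 138384/529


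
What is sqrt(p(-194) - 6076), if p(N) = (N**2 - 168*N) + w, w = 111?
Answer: sqrt(64263) ≈ 253.50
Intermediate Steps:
p(N) = 111 + N**2 - 168*N (p(N) = (N**2 - 168*N) + 111 = 111 + N**2 - 168*N)
sqrt(p(-194) - 6076) = sqrt((111 + (-194)**2 - 168*(-194)) - 6076) = sqrt((111 + 37636 + 32592) - 6076) = sqrt(70339 - 6076) = sqrt(64263)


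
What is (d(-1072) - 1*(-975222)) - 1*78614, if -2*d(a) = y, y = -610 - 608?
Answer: 897217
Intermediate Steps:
y = -1218
d(a) = 609 (d(a) = -1/2*(-1218) = 609)
(d(-1072) - 1*(-975222)) - 1*78614 = (609 - 1*(-975222)) - 1*78614 = (609 + 975222) - 78614 = 975831 - 78614 = 897217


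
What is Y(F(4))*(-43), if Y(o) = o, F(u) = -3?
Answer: 129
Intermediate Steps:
Y(F(4))*(-43) = -3*(-43) = 129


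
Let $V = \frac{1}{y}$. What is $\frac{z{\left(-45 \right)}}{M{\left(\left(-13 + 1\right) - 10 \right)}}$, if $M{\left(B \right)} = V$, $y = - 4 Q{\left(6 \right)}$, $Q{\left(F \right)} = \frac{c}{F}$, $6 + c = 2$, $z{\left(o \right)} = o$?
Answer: $-120$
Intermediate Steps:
$c = -4$ ($c = -6 + 2 = -4$)
$Q{\left(F \right)} = - \frac{4}{F}$
$y = \frac{8}{3}$ ($y = - 4 \left(- \frac{4}{6}\right) = - 4 \left(\left(-4\right) \frac{1}{6}\right) = \left(-4\right) \left(- \frac{2}{3}\right) = \frac{8}{3} \approx 2.6667$)
$V = \frac{3}{8}$ ($V = \frac{1}{\frac{8}{3}} = \frac{3}{8} \approx 0.375$)
$M{\left(B \right)} = \frac{3}{8}$
$\frac{z{\left(-45 \right)}}{M{\left(\left(-13 + 1\right) - 10 \right)}} = - \frac{45}{\frac{3}{8}} = \left(-45\right) \frac{8}{3} = -120$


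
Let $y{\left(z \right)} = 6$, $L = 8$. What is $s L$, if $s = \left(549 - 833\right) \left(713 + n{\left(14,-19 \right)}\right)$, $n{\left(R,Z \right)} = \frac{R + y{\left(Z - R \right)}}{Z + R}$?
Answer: $-1610848$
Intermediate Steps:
$n{\left(R,Z \right)} = \frac{6 + R}{R + Z}$ ($n{\left(R,Z \right)} = \frac{R + 6}{Z + R} = \frac{6 + R}{R + Z}$)
$s = -201356$ ($s = \left(549 - 833\right) \left(713 + \frac{6 + 14}{14 - 19}\right) = - 284 \left(713 + \frac{1}{-5} \cdot 20\right) = - 284 \left(713 - 4\right) = \left(-284\right) 709 = -201356$)
$s L = \left(-201356\right) 8 = -1610848$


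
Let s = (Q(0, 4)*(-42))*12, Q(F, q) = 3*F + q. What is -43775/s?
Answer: 43775/2016 ≈ 21.714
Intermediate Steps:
Q(F, q) = q + 3*F
s = -2016 (s = ((4 + 3*0)*(-42))*12 = ((4 + 0)*(-42))*12 = (4*(-42))*12 = -168*12 = -2016)
-43775/s = -43775/(-2016) = -43775*(-1/2016) = 43775/2016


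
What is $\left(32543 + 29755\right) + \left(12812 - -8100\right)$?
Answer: $83210$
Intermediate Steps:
$\left(32543 + 29755\right) + \left(12812 - -8100\right) = 62298 + \left(12812 + 8100\right) = 62298 + 20912 = 83210$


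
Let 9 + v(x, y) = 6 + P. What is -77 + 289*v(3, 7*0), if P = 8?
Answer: 1368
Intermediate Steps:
v(x, y) = 5 (v(x, y) = -9 + (6 + 8) = -9 + 14 = 5)
-77 + 289*v(3, 7*0) = -77 + 289*5 = -77 + 1445 = 1368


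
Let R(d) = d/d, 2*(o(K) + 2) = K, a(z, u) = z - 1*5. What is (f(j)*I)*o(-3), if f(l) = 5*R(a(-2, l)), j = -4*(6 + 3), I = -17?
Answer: 595/2 ≈ 297.50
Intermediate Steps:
a(z, u) = -5 + z (a(z, u) = z - 5 = -5 + z)
o(K) = -2 + K/2
R(d) = 1
j = -36 (j = -4*9 = -36)
f(l) = 5 (f(l) = 5*1 = 5)
(f(j)*I)*o(-3) = (5*(-17))*(-2 + (½)*(-3)) = -85*(-2 - 3/2) = -85*(-7/2) = 595/2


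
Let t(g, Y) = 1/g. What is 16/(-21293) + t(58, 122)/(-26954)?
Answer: -25034605/33288028276 ≈ -0.00075206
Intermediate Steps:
16/(-21293) + t(58, 122)/(-26954) = 16/(-21293) + 1/(58*(-26954)) = 16*(-1/21293) + (1/58)*(-1/26954) = -16/21293 - 1/1563332 = -25034605/33288028276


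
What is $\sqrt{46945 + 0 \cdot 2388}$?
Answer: $\sqrt{46945} \approx 216.67$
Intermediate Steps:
$\sqrt{46945 + 0 \cdot 2388} = \sqrt{46945 + 0} = \sqrt{46945}$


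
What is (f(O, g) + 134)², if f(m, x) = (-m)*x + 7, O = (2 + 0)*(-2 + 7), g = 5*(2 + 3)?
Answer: 11881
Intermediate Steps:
g = 25 (g = 5*5 = 25)
O = 10 (O = 2*5 = 10)
f(m, x) = 7 - m*x (f(m, x) = -m*x + 7 = 7 - m*x)
(f(O, g) + 134)² = ((7 - 1*10*25) + 134)² = ((7 - 250) + 134)² = (-243 + 134)² = (-109)² = 11881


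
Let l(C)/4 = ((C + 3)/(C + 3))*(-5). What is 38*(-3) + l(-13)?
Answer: -134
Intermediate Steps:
l(C) = -20 (l(C) = 4*(((C + 3)/(C + 3))*(-5)) = 4*(((3 + C)/(3 + C))*(-5)) = 4*(1*(-5)) = 4*(-5) = -20)
38*(-3) + l(-13) = 38*(-3) - 20 = -114 - 20 = -134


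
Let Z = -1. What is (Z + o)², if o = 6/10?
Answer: 4/25 ≈ 0.16000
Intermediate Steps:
o = ⅗ (o = 6*(⅒) = ⅗ ≈ 0.60000)
(Z + o)² = (-1 + ⅗)² = (-⅖)² = 4/25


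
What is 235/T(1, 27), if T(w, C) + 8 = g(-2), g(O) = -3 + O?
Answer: -235/13 ≈ -18.077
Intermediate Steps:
T(w, C) = -13 (T(w, C) = -8 + (-3 - 2) = -8 - 5 = -13)
235/T(1, 27) = 235/(-13) = 235*(-1/13) = -235/13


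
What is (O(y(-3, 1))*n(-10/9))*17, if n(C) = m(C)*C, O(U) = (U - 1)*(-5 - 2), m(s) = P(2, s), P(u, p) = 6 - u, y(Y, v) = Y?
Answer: -19040/9 ≈ -2115.6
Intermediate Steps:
m(s) = 4 (m(s) = 6 - 1*2 = 6 - 2 = 4)
O(U) = 7 - 7*U (O(U) = (-1 + U)*(-7) = 7 - 7*U)
n(C) = 4*C
(O(y(-3, 1))*n(-10/9))*17 = ((7 - 7*(-3))*(4*(-10/9)))*17 = ((7 + 21)*(4*(-10*⅑)))*17 = (28*(4*(-10/9)))*17 = (28*(-40/9))*17 = -1120/9*17 = -19040/9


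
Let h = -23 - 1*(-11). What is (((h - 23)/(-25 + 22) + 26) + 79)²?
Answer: 122500/9 ≈ 13611.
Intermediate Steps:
h = -12 (h = -23 + 11 = -12)
(((h - 23)/(-25 + 22) + 26) + 79)² = (((-12 - 23)/(-25 + 22) + 26) + 79)² = ((-35/(-3) + 26) + 79)² = ((-35*(-⅓) + 26) + 79)² = ((35/3 + 26) + 79)² = (113/3 + 79)² = (350/3)² = 122500/9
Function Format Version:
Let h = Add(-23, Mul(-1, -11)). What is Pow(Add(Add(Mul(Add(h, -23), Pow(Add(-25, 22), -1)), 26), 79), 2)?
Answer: Rational(122500, 9) ≈ 13611.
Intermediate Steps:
h = -12 (h = Add(-23, 11) = -12)
Pow(Add(Add(Mul(Add(h, -23), Pow(Add(-25, 22), -1)), 26), 79), 2) = Pow(Add(Add(Mul(Add(-12, -23), Pow(Add(-25, 22), -1)), 26), 79), 2) = Pow(Add(Add(Mul(-35, Pow(-3, -1)), 26), 79), 2) = Pow(Add(Add(Mul(-35, Rational(-1, 3)), 26), 79), 2) = Pow(Add(Add(Rational(35, 3), 26), 79), 2) = Pow(Add(Rational(113, 3), 79), 2) = Pow(Rational(350, 3), 2) = Rational(122500, 9)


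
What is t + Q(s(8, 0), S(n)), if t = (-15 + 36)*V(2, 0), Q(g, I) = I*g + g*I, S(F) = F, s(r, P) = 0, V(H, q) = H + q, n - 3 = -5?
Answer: 42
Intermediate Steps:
n = -2 (n = 3 - 5 = -2)
Q(g, I) = 2*I*g (Q(g, I) = I*g + I*g = 2*I*g)
t = 42 (t = (-15 + 36)*(2 + 0) = 21*2 = 42)
t + Q(s(8, 0), S(n)) = 42 + 2*(-2)*0 = 42 + 0 = 42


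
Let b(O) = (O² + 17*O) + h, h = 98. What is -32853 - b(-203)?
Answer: -70709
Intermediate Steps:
b(O) = 98 + O² + 17*O (b(O) = (O² + 17*O) + 98 = 98 + O² + 17*O)
-32853 - b(-203) = -32853 - (98 + (-203)² + 17*(-203)) = -32853 - (98 + 41209 - 3451) = -32853 - 1*37856 = -32853 - 37856 = -70709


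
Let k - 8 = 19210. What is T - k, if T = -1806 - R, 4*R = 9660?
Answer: -23439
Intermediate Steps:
R = 2415 (R = (1/4)*9660 = 2415)
k = 19218 (k = 8 + 19210 = 19218)
T = -4221 (T = -1806 - 1*2415 = -1806 - 2415 = -4221)
T - k = -4221 - 1*19218 = -4221 - 19218 = -23439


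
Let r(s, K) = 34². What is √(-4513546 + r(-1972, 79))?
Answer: I*√4512390 ≈ 2124.2*I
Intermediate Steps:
r(s, K) = 1156
√(-4513546 + r(-1972, 79)) = √(-4513546 + 1156) = √(-4512390) = I*√4512390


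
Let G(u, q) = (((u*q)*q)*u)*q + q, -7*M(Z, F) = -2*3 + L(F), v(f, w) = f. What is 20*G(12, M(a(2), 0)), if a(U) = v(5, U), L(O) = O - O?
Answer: 627960/343 ≈ 1830.8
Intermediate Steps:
L(O) = 0
a(U) = 5
M(Z, F) = 6/7 (M(Z, F) = -(-2*3 + 0)/7 = -(-6 + 0)/7 = -⅐*(-6) = 6/7)
G(u, q) = q + q³*u² (G(u, q) = (((q*u)*q)*u)*q + q = ((u*q²)*u)*q + q = (q²*u²)*q + q = q³*u² + q = q + q³*u²)
20*G(12, M(a(2), 0)) = 20*(6/7 + (6/7)³*12²) = 20*(6/7 + (216/343)*144) = 20*(6/7 + 31104/343) = 20*(31398/343) = 627960/343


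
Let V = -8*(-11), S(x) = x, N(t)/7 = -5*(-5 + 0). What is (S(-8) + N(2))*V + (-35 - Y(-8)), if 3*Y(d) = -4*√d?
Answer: 14661 + 8*I*√2/3 ≈ 14661.0 + 3.7712*I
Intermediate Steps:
N(t) = 175 (N(t) = 7*(-5*(-5 + 0)) = 7*(-5*(-5)) = 7*25 = 175)
Y(d) = -4*√d/3 (Y(d) = (-4*√d)/3 = -4*√d/3)
V = 88
(S(-8) + N(2))*V + (-35 - Y(-8)) = (-8 + 175)*88 + (-35 - (-4)*√(-8)/3) = 167*88 + (-35 - (-4)*2*I*√2/3) = 14696 + (-35 - (-8)*I*√2/3) = 14696 + (-35 + 8*I*√2/3) = 14661 + 8*I*√2/3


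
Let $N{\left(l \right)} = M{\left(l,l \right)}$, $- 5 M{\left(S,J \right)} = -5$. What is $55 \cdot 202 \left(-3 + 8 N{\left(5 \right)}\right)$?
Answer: $55550$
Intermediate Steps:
$M{\left(S,J \right)} = 1$ ($M{\left(S,J \right)} = \left(- \frac{1}{5}\right) \left(-5\right) = 1$)
$N{\left(l \right)} = 1$
$55 \cdot 202 \left(-3 + 8 N{\left(5 \right)}\right) = 55 \cdot 202 \left(-3 + 8 \cdot 1\right) = 11110 \left(-3 + 8\right) = 11110 \cdot 5 = 55550$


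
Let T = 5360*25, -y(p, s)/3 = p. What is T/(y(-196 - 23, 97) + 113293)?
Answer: 2680/2279 ≈ 1.1760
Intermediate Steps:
y(p, s) = -3*p
T = 134000
T/(y(-196 - 23, 97) + 113293) = 134000/(-3*(-196 - 23) + 113293) = 134000/(-3*(-219) + 113293) = 134000/(657 + 113293) = 134000/113950 = 134000*(1/113950) = 2680/2279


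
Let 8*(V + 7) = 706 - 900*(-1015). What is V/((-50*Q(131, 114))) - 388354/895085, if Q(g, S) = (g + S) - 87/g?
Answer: -2243237394861/229199045440 ≈ -9.7873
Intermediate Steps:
Q(g, S) = S + g - 87/g (Q(g, S) = (S + g) - 87/g = S + g - 87/g)
V = 457075/4 (V = -7 + (706 - 900*(-1015))/8 = -7 + (706 + 913500)/8 = -7 + (⅛)*914206 = -7 + 457103/4 = 457075/4 ≈ 1.1427e+5)
V/((-50*Q(131, 114))) - 388354/895085 = 457075/(4*((-50*(114 + 131 - 87/131)))) - 388354/895085 = 457075/(4*((-50*32008/131))) - 388354/895085 = 457075/(4*(-1600400/131)) - 388354/895085 = (457075/4)*(-131/1600400) - 388354/895085 = -2395073/256064 - 388354/895085 = -2243237394861/229199045440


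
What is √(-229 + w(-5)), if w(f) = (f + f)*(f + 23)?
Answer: I*√409 ≈ 20.224*I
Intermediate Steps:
w(f) = 2*f*(23 + f) (w(f) = (2*f)*(23 + f) = 2*f*(23 + f))
√(-229 + w(-5)) = √(-229 + 2*(-5)*(23 - 5)) = √(-229 + 2*(-5)*18) = √(-229 - 180) = √(-409) = I*√409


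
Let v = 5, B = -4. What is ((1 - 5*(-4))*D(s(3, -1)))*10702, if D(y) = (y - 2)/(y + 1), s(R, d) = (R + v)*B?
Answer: 7641228/31 ≈ 2.4649e+5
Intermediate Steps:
s(R, d) = -20 - 4*R (s(R, d) = (R + 5)*(-4) = (5 + R)*(-4) = -20 - 4*R)
D(y) = (-2 + y)/(1 + y)
((1 - 5*(-4))*D(s(3, -1)))*10702 = ((1 - 5*(-4))*((-2 + (-20 - 4*3))/(1 + (-20 - 4*3))))*10702 = ((1 + 20)*((-2 + (-20 - 12))/(1 + (-20 - 12))))*10702 = (21*((-2 - 32)/(1 - 32)))*10702 = (21*(-34/(-31)))*10702 = (21*(-1/31*(-34)))*10702 = (21*(34/31))*10702 = (714/31)*10702 = 7641228/31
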